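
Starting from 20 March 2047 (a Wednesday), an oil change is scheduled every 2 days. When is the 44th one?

The 44th occurrence is 43 intervals after the first: 43 × 2 = 86 days after 20 March 2047.
March has 31 days — 11 days to the end of March leaves 75.
April has 30 days (45 left).
May has 31 days (14 left).
14 days into June → 14 June 2047.

14 June 2047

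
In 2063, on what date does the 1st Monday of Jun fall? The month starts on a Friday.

Jun 4, 2063

Jun 2063 begins on a Friday, so the first Monday is Jun 4 (3 days later).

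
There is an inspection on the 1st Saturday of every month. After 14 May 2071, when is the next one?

6 June 2071

May 2071 starts on a Friday, so its 1st Saturday is 2 May 2071 (1 day in).
That is not after 14 May 2071, so look at June 2071.
June 2071 starts on a Monday, so its 1st Saturday is 6 June 2071 (5 days in).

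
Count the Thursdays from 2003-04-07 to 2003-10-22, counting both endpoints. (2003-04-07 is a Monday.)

28

2003-04-07 is a Monday; the first Thursday on or after it is 2003-04-10 (3 days later).
From 2003-04-10 to 2003-10-22: 20 + 31 + 30 + 31 + 31 + 30 + 22 = 195 days (rest of April, May, June, July, August, September, October).
195 ÷ 7 = 27 full weeks with remainder 6, so 27 more Thursdays after the first → 28.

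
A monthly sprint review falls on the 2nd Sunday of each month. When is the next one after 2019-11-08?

November 2019 starts on a Friday; its first Sunday is the 3rd, so the 2nd Sunday is the 10th — 2019-11-10.
2019-11-10 is after 2019-11-08, so that is the next one.

2019-11-10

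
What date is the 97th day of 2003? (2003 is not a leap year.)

April 7, 2003

January has 31 days (97 − 31 = 66 remain).
February has 28 days (66 − 28 = 38 remain).
March has 31 days (38 − 31 = 7 remain).
7 into April → April 7.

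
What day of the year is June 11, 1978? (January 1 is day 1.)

162

Days in months before June: 31 + 28 + 31 + 30 + 31 = 151.
Plus 11 days into June → day 162.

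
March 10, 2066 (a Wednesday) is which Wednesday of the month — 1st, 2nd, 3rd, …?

2nd

Day 10 falls in week ⌈10/7⌉ of the month.
Days 1–7 hold the 1st Wednesday, 8–14 the 2nd, 15–21 the 3rd, 22–28 the 4th, 29–31 the 5th.
10 is in the range for the 2nd.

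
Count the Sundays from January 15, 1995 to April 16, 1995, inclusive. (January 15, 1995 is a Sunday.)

14

January 15, 1995 is a Sunday; the first Sunday on or after it is January 15, 1995.
From January 15, 1995 to April 16, 1995: 16 + 28 + 31 + 16 = 91 days (rest of January, February, March, April).
91 ÷ 7 = 13 full weeks with remainder 0, so 13 more Sundays after the first → 14.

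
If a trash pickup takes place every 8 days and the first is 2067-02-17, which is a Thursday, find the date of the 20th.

The 20th occurrence is 19 intervals after the first: 19 × 8 = 152 days after 2067-02-17.
February has 28 days — 11 days to the end of February leaves 141.
March has 31 days (110 left).
April has 30 days (80 left).
May has 31 days (49 left).
June has 30 days (19 left).
19 days into July → 2067-07-19.

2067-07-19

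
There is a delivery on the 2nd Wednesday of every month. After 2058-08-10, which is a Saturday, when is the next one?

2058-08-14

August 2058 starts on a Thursday; its first Wednesday is the 7th, so the 2nd Wednesday is the 14th — 2058-08-14.
2058-08-14 is after 2058-08-10, so that is the next one.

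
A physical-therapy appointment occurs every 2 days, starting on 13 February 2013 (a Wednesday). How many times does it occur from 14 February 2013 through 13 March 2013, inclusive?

14

Occurrences land 2·i days after 13 February 2013 for i = 0, 1, 2, …
14 February 2013 is 1 day after the start; 1 ÷ 2 = 0 remainder 1; since the remainder is 1, round up to i = 1. First occurrence in the window: #2 on 15 February 2013 (1×2 = 2 days in).
13 March 2013 is 28 days after the start; 28 ÷ 2 = 14 remainder 0. Last occurrence in the window: #15 on 13 March 2013.
Occurrences #2 through #15: 14 in total.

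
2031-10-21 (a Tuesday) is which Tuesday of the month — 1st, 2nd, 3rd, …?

Day 21 falls in week ⌈21/7⌉ of the month.
Days 1–7 hold the 1st Tuesday, 8–14 the 2nd, 15–21 the 3rd, 22–28 the 4th, 29–31 the 5th.
21 is in the range for the 3rd.

3rd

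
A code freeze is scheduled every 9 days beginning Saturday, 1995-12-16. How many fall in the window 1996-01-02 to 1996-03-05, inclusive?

Occurrences land 9·i days after 1995-12-16 for i = 0, 1, 2, …
1996-01-02 is 17 days after the start; 17 ÷ 9 = 1 remainder 8; since the remainder is 8, round up to i = 2. First occurrence in the window: #3 on 1996-01-03 (2×9 = 18 days in).
1996-03-05 is 80 days after the start; 80 ÷ 9 = 8 remainder 8. Last occurrence in the window: #9 on 1996-02-26.
Occurrences #3 through #9: 7 in total.

7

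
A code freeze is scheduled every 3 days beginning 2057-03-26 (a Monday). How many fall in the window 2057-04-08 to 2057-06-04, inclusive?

Occurrences land 3·i days after 2057-03-26 for i = 0, 1, 2, …
2057-04-08 is 13 days after the start; 13 ÷ 3 = 4 remainder 1; since the remainder is 1, round up to i = 5. First occurrence in the window: #6 on 2057-04-10 (5×3 = 15 days in).
2057-06-04 is 70 days after the start; 70 ÷ 3 = 23 remainder 1. Last occurrence in the window: #24 on 2057-06-03.
Occurrences #6 through #24: 19 in total.

19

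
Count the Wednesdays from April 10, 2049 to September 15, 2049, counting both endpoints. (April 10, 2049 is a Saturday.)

23

April 10, 2049 is a Saturday; the first Wednesday on or after it is April 14, 2049 (4 days later).
From April 14, 2049 to September 15, 2049: 16 + 31 + 30 + 31 + 31 + 15 = 154 days (rest of April, May, June, July, August, September).
154 ÷ 7 = 22 full weeks with remainder 0, so 22 more Wednesdays after the first → 23.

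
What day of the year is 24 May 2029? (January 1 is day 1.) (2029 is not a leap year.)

Days in months before May: 31 + 28 + 31 + 30 = 120.
Plus 24 days into May → day 144.

144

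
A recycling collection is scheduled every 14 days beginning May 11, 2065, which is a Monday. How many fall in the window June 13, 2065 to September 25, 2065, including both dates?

Occurrences land 14·i days after May 11, 2065 for i = 0, 1, 2, …
June 13, 2065 is 33 days after the start; 33 ÷ 14 = 2 remainder 5; since the remainder is 5, round up to i = 3. First occurrence in the window: #4 on June 22, 2065 (3×14 = 42 days in).
September 25, 2065 is 137 days after the start; 137 ÷ 14 = 9 remainder 11. Last occurrence in the window: #10 on September 14, 2065.
Occurrences #4 through #10: 7 in total.

7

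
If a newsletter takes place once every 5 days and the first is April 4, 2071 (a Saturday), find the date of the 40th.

The 40th occurrence is 39 intervals after the first: 39 × 5 = 195 days after April 4, 2071.
April has 30 days — 26 days to the end of April leaves 169.
May has 31 days (138 left).
June has 30 days (108 left).
July has 31 days (77 left).
August has 31 days (46 left).
September has 30 days (16 left).
16 days into October → October 16, 2071.

October 16, 2071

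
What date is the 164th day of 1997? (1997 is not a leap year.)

Jun 13, 1997

Jan has 31 days (164 − 31 = 133 remain).
Feb has 28 days (133 − 28 = 105 remain).
Mar has 31 days (105 − 31 = 74 remain).
Apr has 30 days (74 − 30 = 44 remain).
May has 31 days (44 − 31 = 13 remain).
13 into Jun → Jun 13.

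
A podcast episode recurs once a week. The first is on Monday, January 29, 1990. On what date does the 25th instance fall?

July 16, 1990

The 25th occurrence is 24 intervals after the first: 24 × 7 = 168 days after January 29, 1990.
January has 31 days — 2 days to the end of January leaves 166.
February has 28 days (138 left).
March has 31 days (107 left).
April has 30 days (77 left).
May has 31 days (46 left).
June has 30 days (16 left).
16 days into July → July 16, 1990.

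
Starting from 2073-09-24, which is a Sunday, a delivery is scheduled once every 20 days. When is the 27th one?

The 27th occurrence is 26 intervals after the first: 26 × 20 = 520 days after 2073-09-24.
September has 30 days — 6 days to the end of September leaves 514.
From end of September to end of 2073 is 92 days (422 left).
2074 has 365 days (57 left).
January has 31 days (26 left).
26 days into February → 2075-02-26.

2075-02-26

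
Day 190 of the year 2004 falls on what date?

January has 31 days (190 − 31 = 159 remain).
February has 29 days (159 − 29 = 130 remain).
March has 31 days (130 − 31 = 99 remain).
April has 30 days (99 − 30 = 69 remain).
May has 31 days (69 − 31 = 38 remain).
June has 30 days (38 − 30 = 8 remain).
8 into July → July 8.

July 8, 2004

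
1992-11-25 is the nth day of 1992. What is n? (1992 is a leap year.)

330

Days in months before November: 31 + 29 + 31 + 30 + 31 + 30 + 31 + 31 + 30 + 31 = 305.
Plus 25 days into November → day 330.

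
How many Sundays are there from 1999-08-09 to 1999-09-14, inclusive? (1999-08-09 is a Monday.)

1999-08-09 is a Monday; the first Sunday on or after it is 1999-08-15 (6 days later).
From 1999-08-15 to 1999-09-14: 16 + 14 = 30 days (rest of August, September).
30 ÷ 7 = 4 full weeks with remainder 2, so 4 more Sundays after the first → 5.

5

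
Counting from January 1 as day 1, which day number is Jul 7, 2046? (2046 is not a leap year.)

Days in months before Jul: 31 + 28 + 31 + 30 + 31 + 30 = 181.
Plus 7 days into Jul → day 188.

188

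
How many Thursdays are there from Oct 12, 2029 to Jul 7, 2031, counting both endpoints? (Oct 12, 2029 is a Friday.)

90

Oct 12, 2029 is a Friday; the first Thursday on or after it is Oct 18, 2029 (6 days later).
From Oct 18, 2029 to Jul 7, 2031: 74 + 365 + 188 = 627 days (rest of 2029, 2030, to Jul 7, 2031 in 2031).
627 ÷ 7 = 89 full weeks with remainder 4, so 89 more Thursdays after the first → 90.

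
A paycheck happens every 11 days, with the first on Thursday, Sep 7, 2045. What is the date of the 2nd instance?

Sep 18, 2045

The 2nd occurrence is 1 interval after the first: 1 × 11 = 11 days after Sep 7, 2045.
11 days later is Sep 18, 2045.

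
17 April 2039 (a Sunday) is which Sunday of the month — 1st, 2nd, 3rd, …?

Day 17 falls in week ⌈17/7⌉ of the month.
Days 1–7 hold the 1st Sunday, 8–14 the 2nd, 15–21 the 3rd, 22–28 the 4th, 29–31 the 5th.
17 is in the range for the 3rd.

3rd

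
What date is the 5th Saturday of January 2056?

The first Saturday of January 2056 is January 1.
The 5th Saturday is 4 weeks later: 1 + 28 = 29.

2056-01-29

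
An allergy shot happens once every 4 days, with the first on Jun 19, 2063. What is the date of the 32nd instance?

Oct 21, 2063

The 32nd occurrence is 31 intervals after the first: 31 × 4 = 124 days after Jun 19, 2063.
Jun has 30 days — 11 days to the end of Jun leaves 113.
Jul has 31 days (82 left).
Aug has 31 days (51 left).
Sep has 30 days (21 left).
21 days into Oct → Oct 21, 2063.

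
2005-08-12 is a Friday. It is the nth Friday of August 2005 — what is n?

Day 12 falls in week ⌈12/7⌉ of the month.
Days 1–7 hold the 1st Friday, 8–14 the 2nd, 15–21 the 3rd, 22–28 the 4th, 29–31 the 5th.
12 is in the range for the 2nd.

2nd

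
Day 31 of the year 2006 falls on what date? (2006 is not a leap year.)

31 into Jan → Jan 31.

Jan 31, 2006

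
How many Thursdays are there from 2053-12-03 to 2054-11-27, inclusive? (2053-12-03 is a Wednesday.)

52

2053-12-03 is a Wednesday; the first Thursday on or after it is 2053-12-04 (1 day later).
From 2053-12-04 to 2054-11-27: 27 + 331 = 358 days (rest of 2053, to 2054-11-27 in 2054).
358 ÷ 7 = 51 full weeks with remainder 1, so 51 more Thursdays after the first → 52.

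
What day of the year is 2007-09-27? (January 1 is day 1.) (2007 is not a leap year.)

270

Days in months before September: 31 + 28 + 31 + 30 + 31 + 30 + 31 + 31 = 243.
Plus 27 days into September → day 270.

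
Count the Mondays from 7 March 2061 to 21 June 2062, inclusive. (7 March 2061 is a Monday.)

68

7 March 2061 is a Monday; the first Monday on or after it is 7 March 2061.
From 7 March 2061 to 21 June 2062: 299 + 172 = 471 days (rest of 2061, to 21 June 2062 in 2062).
471 ÷ 7 = 67 full weeks with remainder 2, so 67 more Mondays after the first → 68.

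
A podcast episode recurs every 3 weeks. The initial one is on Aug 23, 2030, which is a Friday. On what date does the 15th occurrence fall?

The 15th occurrence is 14 intervals after the first: 14 × 21 = 294 days after Aug 23, 2030.
Aug has 31 days — 8 days to the end of Aug leaves 286.
Sep has 30 days (256 left).
Oct has 31 days (225 left).
Nov has 30 days (195 left).
Dec has 31 days (164 left).
Jan has 31 days (133 left).
Feb has 28 days (105 left).
Mar has 31 days (74 left).
Apr has 30 days (44 left).
May has 31 days (13 left).
13 days into Jun → Jun 13, 2031.

Jun 13, 2031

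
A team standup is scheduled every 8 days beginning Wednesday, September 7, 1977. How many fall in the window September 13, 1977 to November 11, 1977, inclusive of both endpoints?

Occurrences land 8·i days after September 7, 1977 for i = 0, 1, 2, …
September 13, 1977 is 6 days after the start; 6 ÷ 8 = 0 remainder 6; since the remainder is 6, round up to i = 1. First occurrence in the window: #2 on September 15, 1977 (1×8 = 8 days in).
November 11, 1977 is 65 days after the start; 65 ÷ 8 = 8 remainder 1. Last occurrence in the window: #9 on November 10, 1977.
Occurrences #2 through #9: 8 in total.

8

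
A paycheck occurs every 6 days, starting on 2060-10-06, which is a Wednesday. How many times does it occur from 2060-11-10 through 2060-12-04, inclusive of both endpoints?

4

Occurrences land 6·i days after 2060-10-06 for i = 0, 1, 2, …
2060-11-10 is 35 days after the start; 35 ÷ 6 = 5 remainder 5; since the remainder is 5, round up to i = 6. First occurrence in the window: #7 on 2060-11-11 (6×6 = 36 days in).
2060-12-04 is 59 days after the start; 59 ÷ 6 = 9 remainder 5. Last occurrence in the window: #10 on 2060-11-29.
Occurrences #7 through #10: 4 in total.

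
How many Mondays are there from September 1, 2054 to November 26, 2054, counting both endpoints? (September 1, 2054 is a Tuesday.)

September 1, 2054 is a Tuesday; the first Monday on or after it is September 7, 2054 (6 days later).
From September 7, 2054 to November 26, 2054: 23 + 31 + 26 = 80 days (rest of September, October, November).
80 ÷ 7 = 11 full weeks with remainder 3, so 11 more Mondays after the first → 12.

12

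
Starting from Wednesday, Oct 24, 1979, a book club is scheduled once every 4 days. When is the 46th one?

The 46th occurrence is 45 intervals after the first: 45 × 4 = 180 days after Oct 24, 1979.
Oct has 31 days — 7 days to the end of Oct leaves 173.
Nov has 30 days (143 left).
Dec has 31 days (112 left).
Jan has 31 days (81 left).
Feb has 29 days (52 left).
Mar has 31 days (21 left).
21 days into Apr → Apr 21, 1980.

Apr 21, 1980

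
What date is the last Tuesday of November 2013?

The first Tuesday of November 2013 is November 5.
November 2013 has 30 days. Adding weeks: 5, 12, 19, 26 — the last one ≤ 30 is the 26th.

26 November 2013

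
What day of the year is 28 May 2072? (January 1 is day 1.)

Days in months before May: 31 + 29 + 31 + 30 = 121.
Plus 28 days into May → day 149.

149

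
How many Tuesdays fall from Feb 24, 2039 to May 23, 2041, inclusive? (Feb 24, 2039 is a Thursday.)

Feb 24, 2039 is a Thursday; the first Tuesday on or after it is Mar 1, 2039 (5 days later).
From Mar 1, 2039 to May 23, 2041: 305 + 366 + 143 = 814 days (rest of 2039, 2040, to May 23, 2041 in 2041).
814 ÷ 7 = 116 full weeks with remainder 2, so 116 more Tuesdays after the first → 117.

117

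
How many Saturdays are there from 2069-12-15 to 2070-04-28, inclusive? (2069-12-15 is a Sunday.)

19

2069-12-15 is a Sunday; the first Saturday on or after it is 2069-12-21 (6 days later).
From 2069-12-21 to 2070-04-28: 10 + 31 + 28 + 31 + 28 = 128 days (rest of December, January, February, March, April).
128 ÷ 7 = 18 full weeks with remainder 2, so 18 more Saturdays after the first → 19.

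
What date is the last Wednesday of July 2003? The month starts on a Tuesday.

30 July 2003

July 2003 begins on a Tuesday, so the first Wednesday is July 2 (1 day later).
July 2003 has 31 days. Adding weeks: 2, 9, 16, 23, 30 — the last one ≤ 31 is the 30th.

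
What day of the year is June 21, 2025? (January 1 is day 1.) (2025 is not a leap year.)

Days in months before June: 31 + 28 + 31 + 30 + 31 = 151.
Plus 21 days into June → day 172.

172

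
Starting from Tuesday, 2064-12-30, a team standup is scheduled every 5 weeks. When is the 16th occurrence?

2066-06-08

The 16th occurrence is 15 intervals after the first: 15 × 35 = 525 days after 2064-12-30.
December has 31 days — 1 day to the end of December leaves 524.
2065 has 365 days (159 left).
January has 31 days (128 left).
February has 28 days (100 left).
March has 31 days (69 left).
April has 30 days (39 left).
May has 31 days (8 left).
8 days into June → 2066-06-08.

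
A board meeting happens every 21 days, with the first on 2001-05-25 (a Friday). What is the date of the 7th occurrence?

2001-09-28

The 7th occurrence is 6 intervals after the first: 6 × 21 = 126 days after 2001-05-25.
May has 31 days — 6 days to the end of May leaves 120.
June has 30 days (90 left).
July has 31 days (59 left).
August has 31 days (28 left).
28 days into September → 2001-09-28.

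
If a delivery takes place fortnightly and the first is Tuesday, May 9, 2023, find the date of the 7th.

The 7th occurrence is 6 intervals after the first: 6 × 14 = 84 days after May 9, 2023.
May has 31 days — 22 days to the end of May leaves 62.
June has 30 days (32 left).
July has 31 days (1 left).
1 day into August → August 1, 2023.

August 1, 2023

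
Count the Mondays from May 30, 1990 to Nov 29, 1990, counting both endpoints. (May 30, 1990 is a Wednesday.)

May 30, 1990 is a Wednesday; the first Monday on or after it is Jun 4, 1990 (5 days later).
From Jun 4, 1990 to Nov 29, 1990: 26 + 31 + 31 + 30 + 31 + 29 = 178 days (rest of Jun, Jul, Aug, Sep, Oct, Nov).
178 ÷ 7 = 25 full weeks with remainder 3, so 25 more Mondays after the first → 26.

26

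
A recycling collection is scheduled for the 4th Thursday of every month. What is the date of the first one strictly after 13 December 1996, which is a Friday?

December 1996 starts on a Sunday; its first Thursday is the 5th, so the 4th Thursday is the 26th — 26 December 1996.
26 December 1996 is after 13 December 1996, so that is the next one.

26 December 1996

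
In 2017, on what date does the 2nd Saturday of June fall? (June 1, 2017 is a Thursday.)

June 2017 begins on a Thursday, so the first Saturday is June 3 (2 days later).
The 2nd Saturday is 1 weeks later: 3 + 7 = 10.

2017-06-10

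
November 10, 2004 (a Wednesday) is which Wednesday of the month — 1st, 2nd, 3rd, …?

Day 10 falls in week ⌈10/7⌉ of the month.
Days 1–7 hold the 1st Wednesday, 8–14 the 2nd, 15–21 the 3rd, 22–28 the 4th, 29–31 the 5th.
10 is in the range for the 2nd.

2nd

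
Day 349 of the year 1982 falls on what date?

Jan has 31 days (349 − 31 = 318 remain).
Feb has 28 days (318 − 28 = 290 remain).
Mar has 31 days (290 − 31 = 259 remain).
Apr has 30 days (259 − 30 = 229 remain).
May has 31 days (229 − 31 = 198 remain).
Jun has 30 days (198 − 30 = 168 remain).
Jul has 31 days (168 − 31 = 137 remain).
Aug has 31 days (137 − 31 = 106 remain).
Sep has 30 days (106 − 30 = 76 remain).
Oct has 31 days (76 − 31 = 45 remain).
Nov has 30 days (45 − 30 = 15 remain).
15 into Dec → Dec 15.

Dec 15, 1982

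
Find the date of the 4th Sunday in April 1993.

April 1993 begins on a Thursday, so the first Sunday is April 4 (3 days later).
The 4th Sunday is 3 weeks later: 4 + 21 = 25.

1993-04-25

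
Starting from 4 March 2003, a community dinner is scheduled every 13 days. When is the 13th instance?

The 13th occurrence is 12 intervals after the first: 12 × 13 = 156 days after 4 March 2003.
March has 31 days — 27 days to the end of March leaves 129.
April has 30 days (99 left).
May has 31 days (68 left).
June has 30 days (38 left).
July has 31 days (7 left).
7 days into August → 7 August 2003.

7 August 2003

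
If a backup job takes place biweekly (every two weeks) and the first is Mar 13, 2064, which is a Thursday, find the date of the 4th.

The 4th occurrence is 3 intervals after the first: 3 × 14 = 42 days after Mar 13, 2064.
Mar has 31 days — 18 days to the end of Mar leaves 24.
24 days into Apr → Apr 24, 2064.

Apr 24, 2064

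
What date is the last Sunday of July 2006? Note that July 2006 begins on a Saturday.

July 2006 begins on a Saturday, so the first Sunday is July 2 (1 day later).
July 2006 has 31 days. Adding weeks: 2, 9, 16, 23, 30 — the last one ≤ 31 is the 30th.

30 July 2006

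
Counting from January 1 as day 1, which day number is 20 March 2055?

Days in months before March: 31 + 28 = 59.
Plus 20 days into March → day 79.

79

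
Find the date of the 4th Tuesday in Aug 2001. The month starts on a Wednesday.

Aug 28, 2001

Aug 2001 begins on a Wednesday, so the first Tuesday is Aug 7 (6 days later).
The 4th Tuesday is 3 weeks later: 7 + 21 = 28.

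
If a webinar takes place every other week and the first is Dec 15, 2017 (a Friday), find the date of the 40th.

The 40th occurrence is 39 intervals after the first: 39 × 14 = 546 days after Dec 15, 2017.
Dec has 31 days — 16 days to the end of Dec leaves 530.
2018 has 365 days (165 left).
Jan has 31 days (134 left).
Feb has 28 days (106 left).
Mar has 31 days (75 left).
Apr has 30 days (45 left).
May has 31 days (14 left).
14 days into Jun → Jun 14, 2019.

Jun 14, 2019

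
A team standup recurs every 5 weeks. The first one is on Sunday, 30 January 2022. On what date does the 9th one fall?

6 November 2022

The 9th occurrence is 8 intervals after the first: 8 × 35 = 280 days after 30 January 2022.
January has 31 days — 1 day to the end of January leaves 279.
February has 28 days (251 left).
March has 31 days (220 left).
April has 30 days (190 left).
May has 31 days (159 left).
June has 30 days (129 left).
July has 31 days (98 left).
August has 31 days (67 left).
September has 30 days (37 left).
October has 31 days (6 left).
6 days into November → 6 November 2022.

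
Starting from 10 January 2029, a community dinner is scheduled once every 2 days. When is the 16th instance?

The 16th occurrence is 15 intervals after the first: 15 × 2 = 30 days after 10 January 2029.
January has 31 days — 21 days to the end of January leaves 9.
9 days into February → 9 February 2029.

9 February 2029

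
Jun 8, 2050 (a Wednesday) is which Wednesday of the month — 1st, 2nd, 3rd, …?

2nd

Day 8 falls in week ⌈8/7⌉ of the month.
Days 1–7 hold the 1st Wednesday, 8–14 the 2nd, 15–21 the 3rd, 22–28 the 4th, 29–31 the 5th.
8 is in the range for the 2nd.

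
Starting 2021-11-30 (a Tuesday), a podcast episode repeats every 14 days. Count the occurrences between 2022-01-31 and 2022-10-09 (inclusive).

Occurrences land 14·i days after 2021-11-30 for i = 0, 1, 2, …
2022-01-31 is 62 days after the start; 62 ÷ 14 = 4 remainder 6; since the remainder is 6, round up to i = 5. First occurrence in the window: #6 on 2022-02-08 (5×14 = 70 days in).
2022-10-09 is 313 days after the start; 313 ÷ 14 = 22 remainder 5. Last occurrence in the window: #23 on 2022-10-04.
Occurrences #6 through #23: 18 in total.

18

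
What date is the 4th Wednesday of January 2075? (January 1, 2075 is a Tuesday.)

23 January 2075

January 2075 begins on a Tuesday, so the first Wednesday is January 2 (1 day later).
The 4th Wednesday is 3 weeks later: 2 + 21 = 23.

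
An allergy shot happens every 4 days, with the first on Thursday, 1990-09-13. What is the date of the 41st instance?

The 41st occurrence is 40 intervals after the first: 40 × 4 = 160 days after 1990-09-13.
September has 30 days — 17 days to the end of September leaves 143.
October has 31 days (112 left).
November has 30 days (82 left).
December has 31 days (51 left).
January has 31 days (20 left).
20 days into February → 1991-02-20.

1991-02-20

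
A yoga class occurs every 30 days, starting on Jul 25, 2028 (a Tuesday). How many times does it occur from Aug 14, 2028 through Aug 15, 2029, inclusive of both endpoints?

12

Occurrences land 30·i days after Jul 25, 2028 for i = 0, 1, 2, …
Aug 14, 2028 is 20 days after the start; 20 ÷ 30 = 0 remainder 20; since the remainder is 20, round up to i = 1. First occurrence in the window: #2 on Aug 24, 2028 (1×30 = 30 days in).
Aug 15, 2029 is 386 days after the start; 386 ÷ 30 = 12 remainder 26. Last occurrence in the window: #13 on Jul 20, 2029.
Occurrences #2 through #13: 12 in total.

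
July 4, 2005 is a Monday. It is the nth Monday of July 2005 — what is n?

1st

Day 4 falls in week ⌈4/7⌉ of the month.
Days 1–7 hold the 1st Monday, 8–14 the 2nd, 15–21 the 3rd, 22–28 the 4th, 29–31 the 5th.
4 is in the range for the 1st.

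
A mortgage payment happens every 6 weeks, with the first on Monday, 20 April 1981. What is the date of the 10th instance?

3 May 1982

The 10th occurrence is 9 intervals after the first: 9 × 42 = 378 days after 20 April 1981.
April has 30 days — 10 days to the end of April leaves 368.
May has 31 days (337 left).
June has 30 days (307 left).
July has 31 days (276 left).
August has 31 days (245 left).
September has 30 days (215 left).
October has 31 days (184 left).
November has 30 days (154 left).
December has 31 days (123 left).
January has 31 days (92 left).
February has 28 days (64 left).
March has 31 days (33 left).
April has 30 days (3 left).
3 days into May → 3 May 1982.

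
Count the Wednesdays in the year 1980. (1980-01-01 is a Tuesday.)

53

1980-01-01 is a Tuesday; the first Wednesday on or after it is 1980-01-02 (1 day later).
From 1980-01-02 to 1980-12-31: 29 + 29 + 31 + 30 + 31 + 30 + 31 + 31 + 30 + 31 + 30 + 31 = 364 days (rest of January, February, March, April, May, June, July, August, September, October, November, December).
364 ÷ 7 = 52 full weeks with remainder 0, so 52 more Wednesdays after the first → 53.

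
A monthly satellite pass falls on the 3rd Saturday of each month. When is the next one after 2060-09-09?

September 2060 starts on a Wednesday; its first Saturday is the 4th, so the 3rd Saturday is the 18th — 2060-09-18.
2060-09-18 is after 2060-09-09, so that is the next one.

2060-09-18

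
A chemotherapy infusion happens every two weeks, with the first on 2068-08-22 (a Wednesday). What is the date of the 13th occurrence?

The 13th occurrence is 12 intervals after the first: 12 × 14 = 168 days after 2068-08-22.
August has 31 days — 9 days to the end of August leaves 159.
September has 30 days (129 left).
October has 31 days (98 left).
November has 30 days (68 left).
December has 31 days (37 left).
January has 31 days (6 left).
6 days into February → 2069-02-06.

2069-02-06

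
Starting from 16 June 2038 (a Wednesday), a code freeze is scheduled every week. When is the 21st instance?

The 21st occurrence is 20 intervals after the first: 20 × 7 = 140 days after 16 June 2038.
June has 30 days — 14 days to the end of June leaves 126.
July has 31 days (95 left).
August has 31 days (64 left).
September has 30 days (34 left).
October has 31 days (3 left).
3 days into November → 3 November 2038.

3 November 2038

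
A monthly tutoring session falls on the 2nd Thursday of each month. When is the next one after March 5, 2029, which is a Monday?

March 8, 2029

March 2029 starts on a Thursday; its first Thursday is the 1st, so the 2nd Thursday is the 8th — March 8, 2029.
March 8, 2029 is after March 5, 2029, so that is the next one.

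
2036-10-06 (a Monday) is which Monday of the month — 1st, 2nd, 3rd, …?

Day 6 falls in week ⌈6/7⌉ of the month.
Days 1–7 hold the 1st Monday, 8–14 the 2nd, 15–21 the 3rd, 22–28 the 4th, 29–31 the 5th.
6 is in the range for the 1st.

1st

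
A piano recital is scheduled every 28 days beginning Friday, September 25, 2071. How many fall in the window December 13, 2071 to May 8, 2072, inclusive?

6

Occurrences land 28·i days after September 25, 2071 for i = 0, 1, 2, …
December 13, 2071 is 79 days after the start; 79 ÷ 28 = 2 remainder 23; since the remainder is 23, round up to i = 3. First occurrence in the window: #4 on December 18, 2071 (3×28 = 84 days in).
May 8, 2072 is 226 days after the start; 226 ÷ 28 = 8 remainder 2. Last occurrence in the window: #9 on May 6, 2072.
Occurrences #4 through #9: 6 in total.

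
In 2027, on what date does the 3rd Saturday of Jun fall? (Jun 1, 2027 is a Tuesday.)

Jun 2027 begins on a Tuesday, so the first Saturday is Jun 5 (4 days later).
The 3rd Saturday is 2 weeks later: 5 + 14 = 19.

Jun 19, 2027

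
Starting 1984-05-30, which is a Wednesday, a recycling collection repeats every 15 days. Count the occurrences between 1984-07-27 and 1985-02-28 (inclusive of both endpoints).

15

Occurrences land 15·i days after 1984-05-30 for i = 0, 1, 2, …
1984-07-27 is 58 days after the start; 58 ÷ 15 = 3 remainder 13; since the remainder is 13, round up to i = 4. First occurrence in the window: #5 on 1984-07-29 (4×15 = 60 days in).
1985-02-28 is 274 days after the start; 274 ÷ 15 = 18 remainder 4. Last occurrence in the window: #19 on 1985-02-24.
Occurrences #5 through #19: 15 in total.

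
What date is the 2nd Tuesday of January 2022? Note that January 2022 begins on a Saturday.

January 11, 2022

January 2022 begins on a Saturday, so the first Tuesday is January 4 (3 days later).
The 2nd Tuesday is 1 weeks later: 4 + 7 = 11.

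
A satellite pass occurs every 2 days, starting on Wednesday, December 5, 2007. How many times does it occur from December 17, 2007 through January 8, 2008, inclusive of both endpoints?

12

Occurrences land 2·i days after December 5, 2007 for i = 0, 1, 2, …
December 17, 2007 is 12 days after the start; 12 ÷ 2 = 6 remainder 0. First occurrence in the window: #7 on December 17, 2007 (6×2 = 12 days in).
January 8, 2008 is 34 days after the start; 34 ÷ 2 = 17 remainder 0. Last occurrence in the window: #18 on January 8, 2008.
Occurrences #7 through #18: 12 in total.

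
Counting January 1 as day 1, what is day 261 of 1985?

January has 31 days (261 − 31 = 230 remain).
February has 28 days (230 − 28 = 202 remain).
March has 31 days (202 − 31 = 171 remain).
April has 30 days (171 − 30 = 141 remain).
May has 31 days (141 − 31 = 110 remain).
June has 30 days (110 − 30 = 80 remain).
July has 31 days (80 − 31 = 49 remain).
August has 31 days (49 − 31 = 18 remain).
18 into September → September 18.

September 18, 1985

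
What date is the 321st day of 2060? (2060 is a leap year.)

January has 31 days (321 − 31 = 290 remain).
February has 29 days (290 − 29 = 261 remain).
March has 31 days (261 − 31 = 230 remain).
April has 30 days (230 − 30 = 200 remain).
May has 31 days (200 − 31 = 169 remain).
June has 30 days (169 − 30 = 139 remain).
July has 31 days (139 − 31 = 108 remain).
August has 31 days (108 − 31 = 77 remain).
September has 30 days (77 − 30 = 47 remain).
October has 31 days (47 − 31 = 16 remain).
16 into November → November 16.

16 November 2060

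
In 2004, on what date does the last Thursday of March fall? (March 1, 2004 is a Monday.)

March 2004 begins on a Monday, so the first Thursday is March 4 (3 days later).
March 2004 has 31 days. Adding weeks: 4, 11, 18, 25 — the last one ≤ 31 is the 25th.

25 March 2004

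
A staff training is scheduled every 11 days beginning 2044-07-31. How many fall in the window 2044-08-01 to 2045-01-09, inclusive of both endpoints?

14

Occurrences land 11·i days after 2044-07-31 for i = 0, 1, 2, …
2044-08-01 is 1 day after the start; 1 ÷ 11 = 0 remainder 1; since the remainder is 1, round up to i = 1. First occurrence in the window: #2 on 2044-08-11 (1×11 = 11 days in).
2045-01-09 is 162 days after the start; 162 ÷ 11 = 14 remainder 8. Last occurrence in the window: #15 on 2045-01-01.
Occurrences #2 through #15: 14 in total.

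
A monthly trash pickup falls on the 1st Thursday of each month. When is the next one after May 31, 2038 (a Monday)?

Jun 3, 2038

May 2038 starts on a Saturday, so its 1st Thursday is May 6, 2038 (5 days in).
That is not after May 31, 2038, so look at Jun 2038.
Jun 2038 starts on a Tuesday, so its 1st Thursday is Jun 3, 2038 (2 days in).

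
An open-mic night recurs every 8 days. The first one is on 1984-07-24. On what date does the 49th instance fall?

The 49th occurrence is 48 intervals after the first: 48 × 8 = 384 days after 1984-07-24.
July has 31 days — 7 days to the end of July leaves 377.
August has 31 days (346 left).
September has 30 days (316 left).
October has 31 days (285 left).
November has 30 days (255 left).
December has 31 days (224 left).
January has 31 days (193 left).
February has 28 days (165 left).
March has 31 days (134 left).
April has 30 days (104 left).
May has 31 days (73 left).
June has 30 days (43 left).
July has 31 days (12 left).
12 days into August → 1985-08-12.

1985-08-12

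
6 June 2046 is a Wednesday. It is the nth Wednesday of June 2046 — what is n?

1st

Day 6 falls in week ⌈6/7⌉ of the month.
Days 1–7 hold the 1st Wednesday, 8–14 the 2nd, 15–21 the 3rd, 22–28 the 4th, 29–31 the 5th.
6 is in the range for the 1st.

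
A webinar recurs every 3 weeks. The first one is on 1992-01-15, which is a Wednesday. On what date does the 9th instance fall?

1992-07-01

The 9th occurrence is 8 intervals after the first: 8 × 21 = 168 days after 1992-01-15.
January has 31 days — 16 days to the end of January leaves 152.
February has 29 days (123 left).
March has 31 days (92 left).
April has 30 days (62 left).
May has 31 days (31 left).
June has 30 days (1 left).
1 day into July → 1992-07-01.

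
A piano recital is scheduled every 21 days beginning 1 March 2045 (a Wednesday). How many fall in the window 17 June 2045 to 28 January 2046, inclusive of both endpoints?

Occurrences land 21·i days after 1 March 2045 for i = 0, 1, 2, …
17 June 2045 is 108 days after the start; 108 ÷ 21 = 5 remainder 3; since the remainder is 3, round up to i = 6. First occurrence in the window: #7 on 5 July 2045 (6×21 = 126 days in).
28 January 2046 is 333 days after the start; 333 ÷ 21 = 15 remainder 18. Last occurrence in the window: #16 on 10 January 2046.
Occurrences #7 through #16: 10 in total.

10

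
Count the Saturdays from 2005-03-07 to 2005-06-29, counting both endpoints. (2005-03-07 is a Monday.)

16

2005-03-07 is a Monday; the first Saturday on or after it is 2005-03-12 (5 days later).
From 2005-03-12 to 2005-06-29: 19 + 30 + 31 + 29 = 109 days (rest of March, April, May, June).
109 ÷ 7 = 15 full weeks with remainder 4, so 15 more Saturdays after the first → 16.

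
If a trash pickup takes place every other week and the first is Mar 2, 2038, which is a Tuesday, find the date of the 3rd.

Mar 30, 2038

The 3rd occurrence is 2 intervals after the first: 2 × 14 = 28 days after Mar 2, 2038.
28 days later is Mar 30, 2038.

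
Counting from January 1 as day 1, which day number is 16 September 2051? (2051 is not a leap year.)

259

Days in months before September: 31 + 28 + 31 + 30 + 31 + 30 + 31 + 31 = 243.
Plus 16 days into September → day 259.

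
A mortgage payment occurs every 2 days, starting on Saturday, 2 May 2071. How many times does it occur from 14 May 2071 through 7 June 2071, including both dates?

13

Occurrences land 2·i days after 2 May 2071 for i = 0, 1, 2, …
14 May 2071 is 12 days after the start; 12 ÷ 2 = 6 remainder 0. First occurrence in the window: #7 on 14 May 2071 (6×2 = 12 days in).
7 June 2071 is 36 days after the start; 36 ÷ 2 = 18 remainder 0. Last occurrence in the window: #19 on 7 June 2071.
Occurrences #7 through #19: 13 in total.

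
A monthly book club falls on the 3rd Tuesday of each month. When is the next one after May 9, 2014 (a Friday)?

May 20, 2014

May 2014 starts on a Thursday; its first Tuesday is the 6th, so the 3rd Tuesday is the 20th — May 20, 2014.
May 20, 2014 is after May 9, 2014, so that is the next one.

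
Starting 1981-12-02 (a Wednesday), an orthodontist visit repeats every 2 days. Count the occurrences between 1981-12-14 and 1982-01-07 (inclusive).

13

Occurrences land 2·i days after 1981-12-02 for i = 0, 1, 2, …
1981-12-14 is 12 days after the start; 12 ÷ 2 = 6 remainder 0. First occurrence in the window: #7 on 1981-12-14 (6×2 = 12 days in).
1982-01-07 is 36 days after the start; 36 ÷ 2 = 18 remainder 0. Last occurrence in the window: #19 on 1982-01-07.
Occurrences #7 through #19: 13 in total.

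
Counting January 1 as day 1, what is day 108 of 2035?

January has 31 days (108 − 31 = 77 remain).
February has 28 days (77 − 28 = 49 remain).
March has 31 days (49 − 31 = 18 remain).
18 into April → April 18.

18 April 2035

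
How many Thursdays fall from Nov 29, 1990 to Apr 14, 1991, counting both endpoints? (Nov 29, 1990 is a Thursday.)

20

Nov 29, 1990 is a Thursday; the first Thursday on or after it is Nov 29, 1990.
From Nov 29, 1990 to Apr 14, 1991: 1 + 31 + 31 + 28 + 31 + 14 = 136 days (rest of Nov, Dec, Jan, Feb, Mar, Apr).
136 ÷ 7 = 19 full weeks with remainder 3, so 19 more Thursdays after the first → 20.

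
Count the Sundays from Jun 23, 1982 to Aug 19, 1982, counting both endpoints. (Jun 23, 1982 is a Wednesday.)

8

Jun 23, 1982 is a Wednesday; the first Sunday on or after it is Jun 27, 1982 (4 days later).
From Jun 27, 1982 to Aug 19, 1982: 3 + 31 + 19 = 53 days (rest of Jun, Jul, Aug).
53 ÷ 7 = 7 full weeks with remainder 4, so 7 more Sundays after the first → 8.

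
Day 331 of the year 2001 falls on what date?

November 27, 2001

January has 31 days (331 − 31 = 300 remain).
February has 28 days (300 − 28 = 272 remain).
March has 31 days (272 − 31 = 241 remain).
April has 30 days (241 − 30 = 211 remain).
May has 31 days (211 − 31 = 180 remain).
June has 30 days (180 − 30 = 150 remain).
July has 31 days (150 − 31 = 119 remain).
August has 31 days (119 − 31 = 88 remain).
September has 30 days (88 − 30 = 58 remain).
October has 31 days (58 − 31 = 27 remain).
27 into November → November 27.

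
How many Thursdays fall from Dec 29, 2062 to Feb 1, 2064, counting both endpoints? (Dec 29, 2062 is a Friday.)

57

Dec 29, 2062 is a Friday; the first Thursday on or after it is Jan 4, 2063 (6 days later).
From Jan 4, 2063 to Feb 1, 2064: 361 + 32 = 393 days (rest of 2063, to Feb 1, 2064 in 2064).
393 ÷ 7 = 56 full weeks with remainder 1, so 56 more Thursdays after the first → 57.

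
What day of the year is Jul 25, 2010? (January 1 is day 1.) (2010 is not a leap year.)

206

Days in months before Jul: 31 + 28 + 31 + 30 + 31 + 30 = 181.
Plus 25 days into Jul → day 206.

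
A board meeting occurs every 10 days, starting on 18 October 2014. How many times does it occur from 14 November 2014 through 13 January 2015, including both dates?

Occurrences land 10·i days after 18 October 2014 for i = 0, 1, 2, …
14 November 2014 is 27 days after the start; 27 ÷ 10 = 2 remainder 7; since the remainder is 7, round up to i = 3. First occurrence in the window: #4 on 17 November 2014 (3×10 = 30 days in).
13 January 2015 is 87 days after the start; 87 ÷ 10 = 8 remainder 7. Last occurrence in the window: #9 on 6 January 2015.
Occurrences #4 through #9: 6 in total.

6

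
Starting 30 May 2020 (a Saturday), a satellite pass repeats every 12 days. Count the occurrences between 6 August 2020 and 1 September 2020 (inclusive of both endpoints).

Occurrences land 12·i days after 30 May 2020 for i = 0, 1, 2, …
6 August 2020 is 68 days after the start; 68 ÷ 12 = 5 remainder 8; since the remainder is 8, round up to i = 6. First occurrence in the window: #7 on 10 August 2020 (6×12 = 72 days in).
1 September 2020 is 94 days after the start; 94 ÷ 12 = 7 remainder 10. Last occurrence in the window: #8 on 22 August 2020.
Occurrences #7 through #8: 2 in total.

2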